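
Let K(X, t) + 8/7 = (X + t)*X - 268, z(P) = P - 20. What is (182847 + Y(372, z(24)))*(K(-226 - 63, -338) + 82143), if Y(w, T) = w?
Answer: 337404750822/7 ≈ 4.8201e+10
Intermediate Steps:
z(P) = -20 + P
K(X, t) = -1884/7 + X*(X + t) (K(X, t) = -8/7 + ((X + t)*X - 268) = -8/7 + (X*(X + t) - 268) = -8/7 + (-268 + X*(X + t)) = -1884/7 + X*(X + t))
(182847 + Y(372, z(24)))*(K(-226 - 63, -338) + 82143) = (182847 + 372)*((-1884/7 + (-226 - 63)² + (-226 - 63)*(-338)) + 82143) = 183219*((-1884/7 + (-289)² - 289*(-338)) + 82143) = 183219*((-1884/7 + 83521 + 97682) + 82143) = 183219*(1266537/7 + 82143) = 183219*(1841538/7) = 337404750822/7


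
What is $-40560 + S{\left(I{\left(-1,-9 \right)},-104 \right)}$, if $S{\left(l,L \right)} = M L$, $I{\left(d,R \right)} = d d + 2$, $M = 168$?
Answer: $-58032$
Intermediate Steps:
$I{\left(d,R \right)} = 2 + d^{2}$ ($I{\left(d,R \right)} = d^{2} + 2 = 2 + d^{2}$)
$S{\left(l,L \right)} = 168 L$
$-40560 + S{\left(I{\left(-1,-9 \right)},-104 \right)} = -40560 + 168 \left(-104\right) = -40560 - 17472 = -58032$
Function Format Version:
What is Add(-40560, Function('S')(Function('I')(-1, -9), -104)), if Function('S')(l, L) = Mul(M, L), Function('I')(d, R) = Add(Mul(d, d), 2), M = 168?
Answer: -58032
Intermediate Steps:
Function('I')(d, R) = Add(2, Pow(d, 2)) (Function('I')(d, R) = Add(Pow(d, 2), 2) = Add(2, Pow(d, 2)))
Function('S')(l, L) = Mul(168, L)
Add(-40560, Function('S')(Function('I')(-1, -9), -104)) = Add(-40560, Mul(168, -104)) = Add(-40560, -17472) = -58032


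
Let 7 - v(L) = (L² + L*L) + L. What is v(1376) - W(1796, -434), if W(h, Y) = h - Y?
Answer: -3790351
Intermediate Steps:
v(L) = 7 - L - 2*L² (v(L) = 7 - ((L² + L*L) + L) = 7 - ((L² + L²) + L) = 7 - (2*L² + L) = 7 - (L + 2*L²) = 7 + (-L - 2*L²) = 7 - L - 2*L²)
v(1376) - W(1796, -434) = (7 - 1*1376 - 2*1376²) - (1796 - 1*(-434)) = (7 - 1376 - 2*1893376) - (1796 + 434) = (7 - 1376 - 3786752) - 1*2230 = -3788121 - 2230 = -3790351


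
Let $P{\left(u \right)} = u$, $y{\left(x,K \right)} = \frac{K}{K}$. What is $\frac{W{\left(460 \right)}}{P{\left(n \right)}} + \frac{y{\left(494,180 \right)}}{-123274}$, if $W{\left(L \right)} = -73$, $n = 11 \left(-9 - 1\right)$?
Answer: $\frac{2249723}{3390035} \approx 0.66363$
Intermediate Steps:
$n = -110$ ($n = 11 \left(-10\right) = -110$)
$y{\left(x,K \right)} = 1$
$\frac{W{\left(460 \right)}}{P{\left(n \right)}} + \frac{y{\left(494,180 \right)}}{-123274} = - \frac{73}{-110} + 1 \frac{1}{-123274} = \left(-73\right) \left(- \frac{1}{110}\right) + 1 \left(- \frac{1}{123274}\right) = \frac{73}{110} - \frac{1}{123274} = \frac{2249723}{3390035}$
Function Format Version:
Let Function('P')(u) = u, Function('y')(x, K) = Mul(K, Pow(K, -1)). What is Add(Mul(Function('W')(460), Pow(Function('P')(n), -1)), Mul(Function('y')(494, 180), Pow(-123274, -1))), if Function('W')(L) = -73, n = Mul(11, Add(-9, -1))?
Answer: Rational(2249723, 3390035) ≈ 0.66363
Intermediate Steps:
n = -110 (n = Mul(11, -10) = -110)
Function('y')(x, K) = 1
Add(Mul(Function('W')(460), Pow(Function('P')(n), -1)), Mul(Function('y')(494, 180), Pow(-123274, -1))) = Add(Mul(-73, Pow(-110, -1)), Mul(1, Pow(-123274, -1))) = Add(Mul(-73, Rational(-1, 110)), Mul(1, Rational(-1, 123274))) = Add(Rational(73, 110), Rational(-1, 123274)) = Rational(2249723, 3390035)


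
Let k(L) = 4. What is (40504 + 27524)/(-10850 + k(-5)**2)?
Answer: -34014/5417 ≈ -6.2791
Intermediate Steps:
(40504 + 27524)/(-10850 + k(-5)**2) = (40504 + 27524)/(-10850 + 4**2) = 68028/(-10850 + 16) = 68028/(-10834) = 68028*(-1/10834) = -34014/5417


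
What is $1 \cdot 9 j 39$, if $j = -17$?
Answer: $-5967$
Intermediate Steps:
$1 \cdot 9 j 39 = 1 \cdot 9 \left(-17\right) 39 = 9 \left(-17\right) 39 = \left(-153\right) 39 = -5967$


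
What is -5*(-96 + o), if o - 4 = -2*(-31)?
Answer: 150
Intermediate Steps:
o = 66 (o = 4 - 2*(-31) = 4 + 62 = 66)
-5*(-96 + o) = -5*(-96 + 66) = -5*(-30) = 150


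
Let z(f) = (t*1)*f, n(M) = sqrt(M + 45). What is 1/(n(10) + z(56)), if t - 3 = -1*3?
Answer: sqrt(55)/55 ≈ 0.13484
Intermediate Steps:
n(M) = sqrt(45 + M)
t = 0 (t = 3 - 1*3 = 3 - 3 = 0)
z(f) = 0 (z(f) = (0*1)*f = 0*f = 0)
1/(n(10) + z(56)) = 1/(sqrt(45 + 10) + 0) = 1/(sqrt(55) + 0) = 1/(sqrt(55)) = sqrt(55)/55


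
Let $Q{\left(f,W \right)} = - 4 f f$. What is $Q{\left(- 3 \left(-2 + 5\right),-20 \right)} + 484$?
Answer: $160$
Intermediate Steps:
$Q{\left(f,W \right)} = - 4 f^{2}$
$Q{\left(- 3 \left(-2 + 5\right),-20 \right)} + 484 = - 4 \left(- 3 \left(-2 + 5\right)\right)^{2} + 484 = - 4 \left(\left(-3\right) 3\right)^{2} + 484 = - 4 \left(-9\right)^{2} + 484 = \left(-4\right) 81 + 484 = -324 + 484 = 160$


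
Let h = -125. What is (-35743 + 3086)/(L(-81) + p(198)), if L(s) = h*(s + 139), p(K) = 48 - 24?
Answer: 32657/7226 ≈ 4.5194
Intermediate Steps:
p(K) = 24
L(s) = -17375 - 125*s (L(s) = -125*(s + 139) = -125*(139 + s) = -17375 - 125*s)
(-35743 + 3086)/(L(-81) + p(198)) = (-35743 + 3086)/((-17375 - 125*(-81)) + 24) = -32657/((-17375 + 10125) + 24) = -32657/(-7250 + 24) = -32657/(-7226) = -32657*(-1/7226) = 32657/7226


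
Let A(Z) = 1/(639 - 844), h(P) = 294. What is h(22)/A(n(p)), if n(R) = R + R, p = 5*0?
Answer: -60270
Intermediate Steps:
p = 0
n(R) = 2*R
A(Z) = -1/205 (A(Z) = 1/(-205) = -1/205)
h(22)/A(n(p)) = 294/(-1/205) = 294*(-205) = -60270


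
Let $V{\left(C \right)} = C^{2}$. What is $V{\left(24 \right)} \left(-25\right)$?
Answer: $-14400$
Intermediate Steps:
$V{\left(24 \right)} \left(-25\right) = 24^{2} \left(-25\right) = 576 \left(-25\right) = -14400$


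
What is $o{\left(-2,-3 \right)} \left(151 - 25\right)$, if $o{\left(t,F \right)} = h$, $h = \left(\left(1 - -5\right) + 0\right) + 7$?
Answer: $1638$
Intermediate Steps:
$h = 13$ ($h = \left(\left(1 + 5\right) + 0\right) + 7 = \left(6 + 0\right) + 7 = 6 + 7 = 13$)
$o{\left(t,F \right)} = 13$
$o{\left(-2,-3 \right)} \left(151 - 25\right) = 13 \left(151 - 25\right) = 13 \cdot 126 = 1638$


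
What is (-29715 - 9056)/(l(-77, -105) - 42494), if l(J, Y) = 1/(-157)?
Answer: 6087047/6671559 ≈ 0.91239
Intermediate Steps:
l(J, Y) = -1/157
(-29715 - 9056)/(l(-77, -105) - 42494) = (-29715 - 9056)/(-1/157 - 42494) = -38771/(-6671559/157) = -38771*(-157/6671559) = 6087047/6671559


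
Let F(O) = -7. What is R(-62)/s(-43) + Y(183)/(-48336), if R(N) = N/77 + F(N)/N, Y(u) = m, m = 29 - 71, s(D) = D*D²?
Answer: 1341795003/1528893531704 ≈ 0.00087762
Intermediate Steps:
s(D) = D³
m = -42
Y(u) = -42
R(N) = -7/N + N/77 (R(N) = N/77 - 7/N = -7/N + N/77)
R(-62)/s(-43) + Y(183)/(-48336) = (-7/(-62) + (1/77)*(-62))/((-43)³) - 42/(-48336) = (-7*(-1/62) - 62/77)/(-79507) - 42*(-1/48336) = (7/62 - 62/77)*(-1/79507) + 7/8056 = -3305/4774*(-1/79507) + 7/8056 = 3305/379566418 + 7/8056 = 1341795003/1528893531704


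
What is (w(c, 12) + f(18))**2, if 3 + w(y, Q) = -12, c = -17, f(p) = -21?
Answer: 1296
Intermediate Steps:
w(y, Q) = -15 (w(y, Q) = -3 - 12 = -15)
(w(c, 12) + f(18))**2 = (-15 - 21)**2 = (-36)**2 = 1296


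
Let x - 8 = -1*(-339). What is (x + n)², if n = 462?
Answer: 654481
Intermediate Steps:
x = 347 (x = 8 - 1*(-339) = 8 + 339 = 347)
(x + n)² = (347 + 462)² = 809² = 654481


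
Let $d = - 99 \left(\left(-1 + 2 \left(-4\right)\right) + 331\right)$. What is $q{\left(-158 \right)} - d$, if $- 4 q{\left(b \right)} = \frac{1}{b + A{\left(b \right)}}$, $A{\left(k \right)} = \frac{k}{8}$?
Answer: $\frac{22665259}{711} \approx 31878.0$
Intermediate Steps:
$d = -31878$ ($d = - 99 \left(\left(-1 - 8\right) + 331\right) = - 99 \left(-9 + 331\right) = \left(-99\right) 322 = -31878$)
$A{\left(k \right)} = \frac{k}{8}$ ($A{\left(k \right)} = k \frac{1}{8} = \frac{k}{8}$)
$q{\left(b \right)} = - \frac{2}{9 b}$ ($q{\left(b \right)} = - \frac{1}{4 \left(b + \frac{b}{8}\right)} = - \frac{1}{4 \frac{9 b}{8}} = - \frac{\frac{8}{9} \frac{1}{b}}{4} = - \frac{2}{9 b}$)
$q{\left(-158 \right)} - d = - \frac{2}{9 \left(-158\right)} - -31878 = \left(- \frac{2}{9}\right) \left(- \frac{1}{158}\right) + 31878 = \frac{1}{711} + 31878 = \frac{22665259}{711}$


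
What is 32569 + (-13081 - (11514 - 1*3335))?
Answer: 11309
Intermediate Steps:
32569 + (-13081 - (11514 - 1*3335)) = 32569 + (-13081 - (11514 - 3335)) = 32569 + (-13081 - 1*8179) = 32569 + (-13081 - 8179) = 32569 - 21260 = 11309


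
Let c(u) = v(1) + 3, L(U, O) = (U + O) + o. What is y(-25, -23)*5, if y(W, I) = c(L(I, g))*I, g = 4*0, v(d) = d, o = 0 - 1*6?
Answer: -460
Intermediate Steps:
o = -6 (o = 0 - 6 = -6)
g = 0
L(U, O) = -6 + O + U (L(U, O) = (U + O) - 6 = (O + U) - 6 = -6 + O + U)
c(u) = 4 (c(u) = 1 + 3 = 4)
y(W, I) = 4*I
y(-25, -23)*5 = (4*(-23))*5 = -92*5 = -460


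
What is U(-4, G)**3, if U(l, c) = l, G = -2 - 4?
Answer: -64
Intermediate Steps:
G = -6
U(-4, G)**3 = (-4)**3 = -64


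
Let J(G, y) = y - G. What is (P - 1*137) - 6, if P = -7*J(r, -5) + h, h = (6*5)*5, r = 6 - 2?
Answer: 70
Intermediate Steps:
r = 4
h = 150 (h = 30*5 = 150)
P = 213 (P = -7*(-5 - 1*4) + 150 = -7*(-5 - 4) + 150 = -7*(-9) + 150 = 63 + 150 = 213)
(P - 1*137) - 6 = (213 - 1*137) - 6 = (213 - 137) - 6 = 76 - 6 = 70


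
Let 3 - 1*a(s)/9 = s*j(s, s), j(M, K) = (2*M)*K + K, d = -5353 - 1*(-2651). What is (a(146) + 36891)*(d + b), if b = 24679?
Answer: -1234522240398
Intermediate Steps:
d = -2702 (d = -5353 + 2651 = -2702)
j(M, K) = K + 2*K*M (j(M, K) = 2*K*M + K = K + 2*K*M)
a(s) = 27 - 9*s²*(1 + 2*s) (a(s) = 27 - 9*s*s*(1 + 2*s) = 27 - 9*s²*(1 + 2*s))
(a(146) + 36891)*(d + b) = ((27 - 18*146³ - 9*146²) + 36891)*(-2702 + 24679) = ((27 - 18*3112136 - 9*21316) + 36891)*21977 = ((27 - 56018448 - 191844) + 36891)*21977 = (-56210265 + 36891)*21977 = -56173374*21977 = -1234522240398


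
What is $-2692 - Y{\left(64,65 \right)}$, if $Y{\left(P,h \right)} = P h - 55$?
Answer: $-6797$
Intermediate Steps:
$Y{\left(P,h \right)} = -55 + P h$
$-2692 - Y{\left(64,65 \right)} = -2692 - \left(-55 + 64 \cdot 65\right) = -2692 - \left(-55 + 4160\right) = -2692 - 4105 = -6797$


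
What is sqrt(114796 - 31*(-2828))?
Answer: 12*sqrt(1406) ≈ 449.96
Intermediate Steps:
sqrt(114796 - 31*(-2828)) = sqrt(114796 + 87668) = sqrt(202464) = 12*sqrt(1406)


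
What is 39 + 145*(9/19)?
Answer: 2046/19 ≈ 107.68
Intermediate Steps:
39 + 145*(9/19) = 39 + 1305/19 = 2046/19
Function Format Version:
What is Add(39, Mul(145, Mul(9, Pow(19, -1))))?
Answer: Rational(2046, 19) ≈ 107.68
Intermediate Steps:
Add(39, Mul(145, Mul(9, Pow(19, -1)))) = Add(39, Mul(145, Mul(9, Rational(1, 19)))) = Add(39, Mul(145, Rational(9, 19))) = Add(39, Rational(1305, 19)) = Rational(2046, 19)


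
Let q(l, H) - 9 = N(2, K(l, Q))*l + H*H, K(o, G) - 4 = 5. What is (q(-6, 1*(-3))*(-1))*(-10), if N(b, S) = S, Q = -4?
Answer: -360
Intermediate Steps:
K(o, G) = 9 (K(o, G) = 4 + 5 = 9)
q(l, H) = 9 + H² + 9*l (q(l, H) = 9 + (9*l + H*H) = 9 + (9*l + H²) = 9 + (H² + 9*l) = 9 + H² + 9*l)
(q(-6, 1*(-3))*(-1))*(-10) = ((9 + (1*(-3))² + 9*(-6))*(-1))*(-10) = ((9 + (-3)² - 54)*(-1))*(-10) = ((9 + 9 - 54)*(-1))*(-10) = -36*(-1)*(-10) = 36*(-10) = -360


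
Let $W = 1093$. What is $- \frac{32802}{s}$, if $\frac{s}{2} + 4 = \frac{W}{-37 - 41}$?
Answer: $\frac{1279278}{1405} \approx 910.52$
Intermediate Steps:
$s = - \frac{1405}{39}$ ($s = -8 + 2 \frac{1093}{-37 - 41} = -8 + 2 \frac{1093}{-78} = -8 + 2 \cdot 1093 \left(- \frac{1}{78}\right) = -8 + 2 \left(- \frac{1093}{78}\right) = -8 - \frac{1093}{39} = - \frac{1405}{39} \approx -36.026$)
$- \frac{32802}{s} = - \frac{32802}{- \frac{1405}{39}} = \left(-32802\right) \left(- \frac{39}{1405}\right) = \frac{1279278}{1405}$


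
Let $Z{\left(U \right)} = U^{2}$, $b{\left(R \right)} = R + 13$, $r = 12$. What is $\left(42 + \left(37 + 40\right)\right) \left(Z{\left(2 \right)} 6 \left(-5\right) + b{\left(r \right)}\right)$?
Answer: $-11305$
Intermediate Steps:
$b{\left(R \right)} = 13 + R$
$\left(42 + \left(37 + 40\right)\right) \left(Z{\left(2 \right)} 6 \left(-5\right) + b{\left(r \right)}\right) = \left(42 + \left(37 + 40\right)\right) \left(2^{2} \cdot 6 \left(-5\right) + \left(13 + 12\right)\right) = \left(42 + 77\right) \left(4 \cdot 6 \left(-5\right) + 25\right) = 119 \left(24 \left(-5\right) + 25\right) = 119 \left(-120 + 25\right) = 119 \left(-95\right) = -11305$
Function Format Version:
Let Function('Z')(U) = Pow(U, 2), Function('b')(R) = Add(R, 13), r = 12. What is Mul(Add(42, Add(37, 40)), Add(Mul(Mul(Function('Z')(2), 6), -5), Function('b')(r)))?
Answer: -11305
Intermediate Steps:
Function('b')(R) = Add(13, R)
Mul(Add(42, Add(37, 40)), Add(Mul(Mul(Function('Z')(2), 6), -5), Function('b')(r))) = Mul(Add(42, Add(37, 40)), Add(Mul(Mul(Pow(2, 2), 6), -5), Add(13, 12))) = Mul(Add(42, 77), Add(Mul(Mul(4, 6), -5), 25)) = Mul(119, Add(Mul(24, -5), 25)) = Mul(119, Add(-120, 25)) = Mul(119, -95) = -11305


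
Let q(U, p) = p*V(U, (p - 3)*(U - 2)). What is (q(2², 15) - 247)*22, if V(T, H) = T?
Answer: -4114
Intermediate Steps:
q(U, p) = U*p (q(U, p) = p*U = U*p)
(q(2², 15) - 247)*22 = (2²*15 - 247)*22 = (4*15 - 247)*22 = (60 - 247)*22 = -187*22 = -4114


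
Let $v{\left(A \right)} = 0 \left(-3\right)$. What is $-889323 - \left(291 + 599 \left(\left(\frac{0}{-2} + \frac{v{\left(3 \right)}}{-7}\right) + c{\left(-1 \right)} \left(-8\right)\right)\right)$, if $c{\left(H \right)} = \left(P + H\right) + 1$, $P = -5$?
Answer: $-913574$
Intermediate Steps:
$v{\left(A \right)} = 0$
$c{\left(H \right)} = -4 + H$ ($c{\left(H \right)} = \left(-5 + H\right) + 1 = -4 + H$)
$-889323 - \left(291 + 599 \left(\left(\frac{0}{-2} + \frac{v{\left(3 \right)}}{-7}\right) + c{\left(-1 \right)} \left(-8\right)\right)\right) = -889323 - \left(291 + 599 \left(\left(\frac{0}{-2} + \frac{0}{-7}\right) + \left(-4 - 1\right) \left(-8\right)\right)\right) = -889323 - \left(291 + 599 \left(\left(0 \left(- \frac{1}{2}\right) + 0 \left(- \frac{1}{7}\right)\right) - -40\right)\right) = -889323 - \left(291 + 599 \left(\left(0 + 0\right) + 40\right)\right) = -889323 - \left(291 + 599 \left(0 + 40\right)\right) = -889323 - 24251 = -913574$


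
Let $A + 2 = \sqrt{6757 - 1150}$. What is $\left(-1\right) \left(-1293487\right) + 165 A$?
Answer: $1293157 + 495 \sqrt{623} \approx 1.3055 \cdot 10^{6}$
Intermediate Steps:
$A = -2 + 3 \sqrt{623}$ ($A = -2 + \sqrt{6757 - 1150} = -2 + \sqrt{5607} = -2 + 3 \sqrt{623} \approx 72.88$)
$\left(-1\right) \left(-1293487\right) + 165 A = \left(-1\right) \left(-1293487\right) + 165 \left(-2 + 3 \sqrt{623}\right) = 1293487 - \left(330 - 495 \sqrt{623}\right) = 1293157 + 495 \sqrt{623}$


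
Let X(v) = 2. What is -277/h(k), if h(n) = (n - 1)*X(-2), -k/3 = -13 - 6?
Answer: -277/112 ≈ -2.4732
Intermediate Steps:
k = 57 (k = -3*(-13 - 6) = -3*(-19) = 57)
h(n) = -2 + 2*n (h(n) = (n - 1)*2 = (-1 + n)*2 = -2 + 2*n)
-277/h(k) = -277/(-2 + 2*57) = -277/(-2 + 114) = -277/112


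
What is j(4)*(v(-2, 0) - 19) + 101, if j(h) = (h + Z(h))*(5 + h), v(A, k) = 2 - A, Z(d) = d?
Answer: -979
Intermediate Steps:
j(h) = 2*h*(5 + h) (j(h) = (h + h)*(5 + h) = (2*h)*(5 + h) = 2*h*(5 + h))
j(4)*(v(-2, 0) - 19) + 101 = (2*4*(5 + 4))*((2 - 1*(-2)) - 19) + 101 = (2*4*9)*((2 + 2) - 19) + 101 = 72*(4 - 19) + 101 = 72*(-15) + 101 = -1080 + 101 = -979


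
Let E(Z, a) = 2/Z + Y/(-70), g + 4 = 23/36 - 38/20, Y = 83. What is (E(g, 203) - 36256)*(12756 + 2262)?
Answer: -18047986933869/33145 ≈ -5.4452e+8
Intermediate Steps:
g = -947/180 (g = -4 + (23/36 - 38/20) = -4 + (23*(1/36) - 38*1/20) = -4 + (23/36 - 19/10) = -4 - 227/180 = -947/180 ≈ -5.2611)
E(Z, a) = -83/70 + 2/Z (E(Z, a) = 2/Z + 83/(-70) = 2/Z + 83*(-1/70) = 2/Z - 83/70 = -83/70 + 2/Z)
(E(g, 203) - 36256)*(12756 + 2262) = ((-83/70 + 2/(-947/180)) - 36256)*(12756 + 2262) = ((-83/70 + 2*(-180/947)) - 36256)*15018 = ((-83/70 - 360/947) - 36256)*15018 = (-103801/66290 - 36256)*15018 = -2403514041/66290*15018 = -18047986933869/33145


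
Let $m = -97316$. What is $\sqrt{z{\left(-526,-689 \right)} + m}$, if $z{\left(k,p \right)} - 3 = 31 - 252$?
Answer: $i \sqrt{97534} \approx 312.3 i$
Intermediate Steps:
$z{\left(k,p \right)} = -218$ ($z{\left(k,p \right)} = 3 + \left(31 - 252\right) = 3 - 221 = -218$)
$\sqrt{z{\left(-526,-689 \right)} + m} = \sqrt{-218 - 97316} = \sqrt{-97534} = i \sqrt{97534}$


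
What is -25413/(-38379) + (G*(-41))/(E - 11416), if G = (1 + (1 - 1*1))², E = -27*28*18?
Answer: 212502817/320132032 ≈ 0.66380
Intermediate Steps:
E = -13608 (E = -756*18 = -13608)
G = 1 (G = (1 + (1 - 1))² = (1 + 0)² = 1² = 1)
-25413/(-38379) + (G*(-41))/(E - 11416) = -25413/(-38379) + (1*(-41))/(-13608 - 11416) = -25413*(-1/38379) - 41/(-25024) = 8471/12793 - 41*(-1/25024) = 8471/12793 + 41/25024 = 212502817/320132032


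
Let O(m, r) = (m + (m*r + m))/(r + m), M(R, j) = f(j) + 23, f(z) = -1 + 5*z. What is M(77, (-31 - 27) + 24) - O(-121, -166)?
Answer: -552/7 ≈ -78.857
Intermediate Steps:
M(R, j) = 22 + 5*j (M(R, j) = (-1 + 5*j) + 23 = 22 + 5*j)
O(m, r) = (2*m + m*r)/(m + r) (O(m, r) = (m + (m + m*r))/(m + r) = (2*m + m*r)/(m + r))
M(77, (-31 - 27) + 24) - O(-121, -166) = (22 + 5*((-31 - 27) + 24)) - (-121)*(2 - 166)/(-121 - 166) = (22 + 5*(-58 + 24)) - (-121)*(-164)/(-287) = (22 + 5*(-34)) - (-121)*(-1)*(-164)/287 = (22 - 170) - 1*(-484/7) = -148 + 484/7 = -552/7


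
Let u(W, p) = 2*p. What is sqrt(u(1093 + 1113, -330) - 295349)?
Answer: 7*I*sqrt(6041) ≈ 544.07*I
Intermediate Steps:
sqrt(u(1093 + 1113, -330) - 295349) = sqrt(2*(-330) - 295349) = sqrt(-660 - 295349) = sqrt(-296009) = 7*I*sqrt(6041)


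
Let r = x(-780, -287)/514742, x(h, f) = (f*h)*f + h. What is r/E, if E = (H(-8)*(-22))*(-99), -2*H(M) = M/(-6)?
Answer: 2677025/31141891 ≈ 0.085962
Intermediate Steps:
x(h, f) = h + h*f² (x(h, f) = h*f² + h = h + h*f²)
H(M) = M/12 (H(M) = -M/(2*(-6)) = -M*(-1)/(2*6) = -(-1)*M/12 = M/12)
r = -32124300/257371 (r = -780*(1 + (-287)²)/514742 = -780*(1 + 82369)*(1/514742) = -780*82370*(1/514742) = -64248600*1/514742 = -32124300/257371 ≈ -124.82)
E = -1452 (E = (((1/12)*(-8))*(-22))*(-99) = -⅔*(-22)*(-99) = (44/3)*(-99) = -1452)
r/E = -32124300/257371/(-1452) = -32124300/257371*(-1/1452) = 2677025/31141891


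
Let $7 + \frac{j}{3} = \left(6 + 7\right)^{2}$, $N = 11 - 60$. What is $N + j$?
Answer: $437$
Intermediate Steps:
$N = -49$ ($N = 11 - 60 = -49$)
$j = 486$ ($j = -21 + 3 \left(6 + 7\right)^{2} = -21 + 3 \cdot 13^{2} = -21 + 3 \cdot 169 = -21 + 507 = 486$)
$N + j = -49 + 486 = 437$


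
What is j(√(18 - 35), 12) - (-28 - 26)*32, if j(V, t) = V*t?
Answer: 1728 + 12*I*√17 ≈ 1728.0 + 49.477*I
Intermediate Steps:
j(√(18 - 35), 12) - (-28 - 26)*32 = √(18 - 35)*12 - (-28 - 26)*32 = √(-17)*12 - (-54)*32 = (I*√17)*12 - 1*(-1728) = 12*I*√17 + 1728 = 1728 + 12*I*√17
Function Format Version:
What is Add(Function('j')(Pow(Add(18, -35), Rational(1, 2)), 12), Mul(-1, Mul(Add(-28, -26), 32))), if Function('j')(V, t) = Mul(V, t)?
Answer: Add(1728, Mul(12, I, Pow(17, Rational(1, 2)))) ≈ Add(1728.0, Mul(49.477, I))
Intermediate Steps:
Add(Function('j')(Pow(Add(18, -35), Rational(1, 2)), 12), Mul(-1, Mul(Add(-28, -26), 32))) = Add(Mul(Pow(Add(18, -35), Rational(1, 2)), 12), Mul(-1, Mul(Add(-28, -26), 32))) = Add(Mul(Pow(-17, Rational(1, 2)), 12), Mul(-1, Mul(-54, 32))) = Add(Mul(Mul(I, Pow(17, Rational(1, 2))), 12), Mul(-1, -1728)) = Add(Mul(12, I, Pow(17, Rational(1, 2))), 1728) = Add(1728, Mul(12, I, Pow(17, Rational(1, 2))))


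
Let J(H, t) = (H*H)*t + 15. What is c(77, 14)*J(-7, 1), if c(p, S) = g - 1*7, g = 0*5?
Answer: -448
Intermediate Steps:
g = 0
c(p, S) = -7 (c(p, S) = 0 - 1*7 = 0 - 7 = -7)
J(H, t) = 15 + t*H**2 (J(H, t) = H**2*t + 15 = t*H**2 + 15 = 15 + t*H**2)
c(77, 14)*J(-7, 1) = -7*(15 + 1*(-7)**2) = -7*(15 + 1*49) = -7*(15 + 49) = -7*64 = -448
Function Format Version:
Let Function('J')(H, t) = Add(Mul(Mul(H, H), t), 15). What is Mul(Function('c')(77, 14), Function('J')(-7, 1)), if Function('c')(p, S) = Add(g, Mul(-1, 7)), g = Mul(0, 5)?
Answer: -448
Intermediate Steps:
g = 0
Function('c')(p, S) = -7 (Function('c')(p, S) = Add(0, Mul(-1, 7)) = Add(0, -7) = -7)
Function('J')(H, t) = Add(15, Mul(t, Pow(H, 2))) (Function('J')(H, t) = Add(Mul(Pow(H, 2), t), 15) = Add(Mul(t, Pow(H, 2)), 15) = Add(15, Mul(t, Pow(H, 2))))
Mul(Function('c')(77, 14), Function('J')(-7, 1)) = Mul(-7, Add(15, Mul(1, Pow(-7, 2)))) = Mul(-7, Add(15, Mul(1, 49))) = Mul(-7, Add(15, 49)) = Mul(-7, 64) = -448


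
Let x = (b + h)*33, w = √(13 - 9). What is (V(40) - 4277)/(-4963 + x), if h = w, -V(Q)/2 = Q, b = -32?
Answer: 4357/5953 ≈ 0.73190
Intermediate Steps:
V(Q) = -2*Q
w = 2 (w = √4 = 2)
h = 2
x = -990 (x = (-32 + 2)*33 = -30*33 = -990)
(V(40) - 4277)/(-4963 + x) = (-2*40 - 4277)/(-4963 - 990) = (-80 - 4277)/(-5953) = -4357*(-1/5953) = 4357/5953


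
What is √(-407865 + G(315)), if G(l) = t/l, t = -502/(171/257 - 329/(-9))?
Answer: I*√925802130615257770/1506610 ≈ 638.64*I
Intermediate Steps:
t = -580563/43046 (t = -502/(171*(1/257) - 329*(-⅑)) = -502/(171/257 + 329/9) = -502/86092/2313 = -502*2313/86092 = -580563/43046 ≈ -13.487)
G(l) = -580563/(43046*l)
√(-407865 + G(315)) = √(-407865 - 580563/43046/315) = √(-407865 - 580563/43046*1/315) = √(-407865 - 64507/1506610) = √(-614493552157/1506610) = I*√925802130615257770/1506610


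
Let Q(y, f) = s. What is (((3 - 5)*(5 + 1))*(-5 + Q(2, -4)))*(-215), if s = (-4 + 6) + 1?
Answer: -5160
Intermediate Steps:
s = 3 (s = 2 + 1 = 3)
Q(y, f) = 3
(((3 - 5)*(5 + 1))*(-5 + Q(2, -4)))*(-215) = (((3 - 5)*(5 + 1))*(-5 + 3))*(-215) = (-2*6*(-2))*(-215) = -12*(-2)*(-215) = 24*(-215) = -5160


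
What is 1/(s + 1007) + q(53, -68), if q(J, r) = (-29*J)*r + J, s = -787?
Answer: 23005181/220 ≈ 1.0457e+5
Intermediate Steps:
q(J, r) = J - 29*J*r (q(J, r) = -29*J*r + J = J - 29*J*r)
1/(s + 1007) + q(53, -68) = 1/(-787 + 1007) + 53*(1 - 29*(-68)) = 1/220 + 53*(1 + 1972) = 1/220 + 53*1973 = 1/220 + 104569 = 23005181/220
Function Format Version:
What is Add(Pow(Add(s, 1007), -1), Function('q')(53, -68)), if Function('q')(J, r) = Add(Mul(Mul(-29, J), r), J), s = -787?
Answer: Rational(23005181, 220) ≈ 1.0457e+5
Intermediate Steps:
Function('q')(J, r) = Add(J, Mul(-29, J, r)) (Function('q')(J, r) = Add(Mul(-29, J, r), J) = Add(J, Mul(-29, J, r)))
Add(Pow(Add(s, 1007), -1), Function('q')(53, -68)) = Add(Pow(Add(-787, 1007), -1), Mul(53, Add(1, Mul(-29, -68)))) = Add(Pow(220, -1), Mul(53, Add(1, 1972))) = Add(Rational(1, 220), Mul(53, 1973)) = Add(Rational(1, 220), 104569) = Rational(23005181, 220)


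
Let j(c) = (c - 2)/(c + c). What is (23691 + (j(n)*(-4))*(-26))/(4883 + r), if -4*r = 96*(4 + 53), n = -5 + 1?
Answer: 1251/185 ≈ 6.7622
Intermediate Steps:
n = -4
j(c) = (-2 + c)/(2*c) (j(c) = (-2 + c)/((2*c)) = (-2 + c)*(1/(2*c)) = (-2 + c)/(2*c))
r = -1368 (r = -24*(4 + 53) = -24*57 = -1/4*5472 = -1368)
(23691 + (j(n)*(-4))*(-26))/(4883 + r) = (23691 + (((1/2)*(-2 - 4)/(-4))*(-4))*(-26))/(4883 - 1368) = (23691 + (((1/2)*(-1/4)*(-6))*(-4))*(-26))/3515 = (23691 + ((3/4)*(-4))*(-26))*(1/3515) = (23691 - 3*(-26))*(1/3515) = (23691 + 78)*(1/3515) = 23769*(1/3515) = 1251/185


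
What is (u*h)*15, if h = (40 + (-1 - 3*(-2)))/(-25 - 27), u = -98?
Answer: 33075/26 ≈ 1272.1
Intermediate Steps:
h = -45/52 (h = (40 + (-1 + 6))/(-52) = (40 + 5)*(-1/52) = 45*(-1/52) = -45/52 ≈ -0.86539)
(u*h)*15 = -98*(-45/52)*15 = (2205/26)*15 = 33075/26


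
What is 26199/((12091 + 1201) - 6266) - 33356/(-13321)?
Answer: 194452045/31197782 ≈ 6.2329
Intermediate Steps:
26199/((12091 + 1201) - 6266) - 33356/(-13321) = 26199/(13292 - 6266) - 33356*(-1/13321) = 26199/7026 + 33356/13321 = 26199*(1/7026) + 33356/13321 = 8733/2342 + 33356/13321 = 194452045/31197782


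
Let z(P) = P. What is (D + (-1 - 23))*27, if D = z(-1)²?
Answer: -621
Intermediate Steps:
D = 1 (D = (-1)² = 1)
(D + (-1 - 23))*27 = (1 + (-1 - 23))*27 = (1 - 24)*27 = -23*27 = -621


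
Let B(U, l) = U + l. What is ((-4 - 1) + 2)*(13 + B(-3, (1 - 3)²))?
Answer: -42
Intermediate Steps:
((-4 - 1) + 2)*(13 + B(-3, (1 - 3)²)) = ((-4 - 1) + 2)*(13 + (-3 + (1 - 3)²)) = (-5 + 2)*(13 + (-3 + (-2)²)) = -3*(13 + (-3 + 4)) = -3*(13 + 1) = -3*14 = -42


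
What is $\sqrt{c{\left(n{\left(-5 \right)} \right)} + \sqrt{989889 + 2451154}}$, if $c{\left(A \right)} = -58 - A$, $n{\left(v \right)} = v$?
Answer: $\sqrt{-53 + \sqrt{3441043}} \approx 42.45$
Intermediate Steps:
$\sqrt{c{\left(n{\left(-5 \right)} \right)} + \sqrt{989889 + 2451154}} = \sqrt{\left(-58 - -5\right) + \sqrt{989889 + 2451154}} = \sqrt{\left(-58 + 5\right) + \sqrt{3441043}} = \sqrt{-53 + \sqrt{3441043}}$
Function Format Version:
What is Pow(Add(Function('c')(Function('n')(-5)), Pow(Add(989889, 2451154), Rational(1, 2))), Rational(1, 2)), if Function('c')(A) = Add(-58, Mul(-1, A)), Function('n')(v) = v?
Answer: Pow(Add(-53, Pow(3441043, Rational(1, 2))), Rational(1, 2)) ≈ 42.450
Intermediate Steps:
Pow(Add(Function('c')(Function('n')(-5)), Pow(Add(989889, 2451154), Rational(1, 2))), Rational(1, 2)) = Pow(Add(Add(-58, Mul(-1, -5)), Pow(Add(989889, 2451154), Rational(1, 2))), Rational(1, 2)) = Pow(Add(Add(-58, 5), Pow(3441043, Rational(1, 2))), Rational(1, 2)) = Pow(Add(-53, Pow(3441043, Rational(1, 2))), Rational(1, 2))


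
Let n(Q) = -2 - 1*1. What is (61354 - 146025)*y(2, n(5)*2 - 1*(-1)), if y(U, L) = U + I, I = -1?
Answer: -84671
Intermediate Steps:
n(Q) = -3 (n(Q) = -2 - 1 = -3)
y(U, L) = -1 + U (y(U, L) = U - 1 = -1 + U)
(61354 - 146025)*y(2, n(5)*2 - 1*(-1)) = (61354 - 146025)*(-1 + 2) = -84671*1 = -84671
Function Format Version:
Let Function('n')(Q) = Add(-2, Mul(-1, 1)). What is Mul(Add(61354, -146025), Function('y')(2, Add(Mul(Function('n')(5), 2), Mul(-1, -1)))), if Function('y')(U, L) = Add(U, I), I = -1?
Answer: -84671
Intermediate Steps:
Function('n')(Q) = -3 (Function('n')(Q) = Add(-2, -1) = -3)
Function('y')(U, L) = Add(-1, U) (Function('y')(U, L) = Add(U, -1) = Add(-1, U))
Mul(Add(61354, -146025), Function('y')(2, Add(Mul(Function('n')(5), 2), Mul(-1, -1)))) = Mul(Add(61354, -146025), Add(-1, 2)) = Mul(-84671, 1) = -84671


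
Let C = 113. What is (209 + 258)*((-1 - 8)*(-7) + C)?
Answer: 82192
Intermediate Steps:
(209 + 258)*((-1 - 8)*(-7) + C) = (209 + 258)*((-1 - 8)*(-7) + 113) = 467*(-9*(-7) + 113) = 467*(63 + 113) = 467*176 = 82192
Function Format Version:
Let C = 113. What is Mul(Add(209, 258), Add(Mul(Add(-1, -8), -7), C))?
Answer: 82192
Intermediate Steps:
Mul(Add(209, 258), Add(Mul(Add(-1, -8), -7), C)) = Mul(Add(209, 258), Add(Mul(Add(-1, -8), -7), 113)) = Mul(467, Add(Mul(-9, -7), 113)) = Mul(467, Add(63, 113)) = Mul(467, 176) = 82192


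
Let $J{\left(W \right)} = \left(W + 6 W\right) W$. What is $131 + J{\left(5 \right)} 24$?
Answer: $4331$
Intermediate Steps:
$J{\left(W \right)} = 7 W^{2}$ ($J{\left(W \right)} = 7 W W = 7 W^{2}$)
$131 + J{\left(5 \right)} 24 = 131 + 7 \cdot 5^{2} \cdot 24 = 131 + 7 \cdot 25 \cdot 24 = 131 + 175 \cdot 24 = 131 + 4200 = 4331$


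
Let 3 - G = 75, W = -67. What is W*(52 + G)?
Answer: 1340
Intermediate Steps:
G = -72 (G = 3 - 1*75 = 3 - 75 = -72)
W*(52 + G) = -67*(52 - 72) = -67*(-20) = 1340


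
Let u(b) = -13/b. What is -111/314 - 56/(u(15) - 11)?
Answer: 122001/27946 ≈ 4.3656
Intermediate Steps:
-111/314 - 56/(u(15) - 11) = -111/314 - 56/(-13/15 - 11) = -111/314 - 56/(-178/15) = -111/314 - 56*(-15/178) = -111/314 + 420/89 = 122001/27946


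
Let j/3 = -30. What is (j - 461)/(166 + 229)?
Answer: -551/395 ≈ -1.3949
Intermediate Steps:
j = -90 (j = 3*(-30) = -90)
(j - 461)/(166 + 229) = (-90 - 461)/(166 + 229) = -551/395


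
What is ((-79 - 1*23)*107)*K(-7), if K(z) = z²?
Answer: -534786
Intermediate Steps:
((-79 - 1*23)*107)*K(-7) = ((-79 - 1*23)*107)*(-7)² = ((-79 - 23)*107)*49 = -102*107*49 = -10914*49 = -534786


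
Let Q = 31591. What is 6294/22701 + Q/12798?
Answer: 265899301/96842466 ≈ 2.7457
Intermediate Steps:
6294/22701 + Q/12798 = 6294/22701 + 31591/12798 = 6294*(1/22701) + 31591*(1/12798) = 2098/7567 + 31591/12798 = 265899301/96842466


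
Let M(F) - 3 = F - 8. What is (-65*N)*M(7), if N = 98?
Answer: -12740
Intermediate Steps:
M(F) = -5 + F (M(F) = 3 + (F - 8) = 3 + (-8 + F) = -5 + F)
(-65*N)*M(7) = (-65*98)*(-5 + 7) = -6370*2 = -12740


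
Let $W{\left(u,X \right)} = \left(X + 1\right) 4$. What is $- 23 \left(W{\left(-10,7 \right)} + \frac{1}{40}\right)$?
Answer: $- \frac{29463}{40} \approx -736.58$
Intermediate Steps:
$W{\left(u,X \right)} = 4 + 4 X$ ($W{\left(u,X \right)} = \left(1 + X\right) 4 = 4 + 4 X$)
$- 23 \left(W{\left(-10,7 \right)} + \frac{1}{40}\right) = - 23 \left(\left(4 + 4 \cdot 7\right) + \frac{1}{40}\right) = - 23 \left(\left(4 + 28\right) + \frac{1}{40}\right) = - 23 \left(32 + \frac{1}{40}\right) = \left(-23\right) \frac{1281}{40} = - \frac{29463}{40}$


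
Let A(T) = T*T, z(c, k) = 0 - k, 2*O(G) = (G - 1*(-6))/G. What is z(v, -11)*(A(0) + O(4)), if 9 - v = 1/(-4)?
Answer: 55/4 ≈ 13.750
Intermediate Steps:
v = 37/4 (v = 9 - 1/(-4) = 9 - 1*(-1/4) = 9 + 1/4 = 37/4 ≈ 9.2500)
O(G) = (6 + G)/(2*G) (O(G) = ((G - 1*(-6))/G)/2 = ((G + 6)/G)/2 = ((6 + G)/G)/2 = (6 + G)/(2*G))
z(c, k) = -k
A(T) = T**2
z(v, -11)*(A(0) + O(4)) = (-1*(-11))*(0**2 + (1/2)*(6 + 4)/4) = 11*(0 + (1/2)*(1/4)*10) = 11*(0 + 5/4) = 11*(5/4) = 55/4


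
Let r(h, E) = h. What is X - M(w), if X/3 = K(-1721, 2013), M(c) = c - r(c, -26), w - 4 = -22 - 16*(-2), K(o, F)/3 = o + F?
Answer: 2628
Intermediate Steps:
K(o, F) = 3*F + 3*o (K(o, F) = 3*(o + F) = 3*(F + o) = 3*F + 3*o)
w = 14 (w = 4 + (-22 - 16*(-2)) = 4 + (-22 + 32) = 4 + 10 = 14)
M(c) = 0 (M(c) = c - c = 0)
X = 2628 (X = 3*(3*2013 + 3*(-1721)) = 3*(6039 - 5163) = 3*876 = 2628)
X - M(w) = 2628 - 1*0 = 2628 + 0 = 2628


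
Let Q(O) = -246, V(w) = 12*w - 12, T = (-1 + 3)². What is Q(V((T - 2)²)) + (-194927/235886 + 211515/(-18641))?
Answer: -162175169899/628164418 ≈ -258.17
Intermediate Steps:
T = 4 (T = 2² = 4)
V(w) = -12 + 12*w
Q(V((T - 2)²)) + (-194927/235886 + 211515/(-18641)) = -246 + (-194927/235886 + 211515/(-18641)) = -246 + (-194927*1/235886 + 211515*(-1/18641)) = -246 + (-194927/235886 - 211515/18641) = -246 - 7646723071/628164418 = -162175169899/628164418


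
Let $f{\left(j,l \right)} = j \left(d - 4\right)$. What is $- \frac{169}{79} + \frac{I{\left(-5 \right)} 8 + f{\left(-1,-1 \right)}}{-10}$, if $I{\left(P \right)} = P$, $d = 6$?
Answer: $\frac{814}{395} \approx 2.0608$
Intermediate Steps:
$f{\left(j,l \right)} = 2 j$ ($f{\left(j,l \right)} = j \left(6 - 4\right) = j 2 = 2 j$)
$- \frac{169}{79} + \frac{I{\left(-5 \right)} 8 + f{\left(-1,-1 \right)}}{-10} = - \frac{169}{79} + \frac{\left(-5\right) 8 + 2 \left(-1\right)}{-10} = \left(-169\right) \frac{1}{79} + \left(-40 - 2\right) \left(- \frac{1}{10}\right) = - \frac{169}{79} - - \frac{21}{5} = - \frac{169}{79} + \frac{21}{5} = \frac{814}{395}$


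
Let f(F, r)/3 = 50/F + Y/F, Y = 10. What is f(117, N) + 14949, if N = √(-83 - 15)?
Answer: 194357/13 ≈ 14951.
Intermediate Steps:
N = 7*I*√2 (N = √(-98) = 7*I*√2 ≈ 9.8995*I)
f(F, r) = 180/F (f(F, r) = 3*(50/F + 10/F) = 3*(60/F) = 180/F)
f(117, N) + 14949 = 180/117 + 14949 = 180*(1/117) + 14949 = 20/13 + 14949 = 194357/13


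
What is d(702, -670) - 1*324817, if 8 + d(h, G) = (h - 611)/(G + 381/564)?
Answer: -40873721333/125833 ≈ -3.2483e+5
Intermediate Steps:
d(h, G) = -8 + (-611 + h)/(127/188 + G) (d(h, G) = -8 + (h - 611)/(G + 381/564) = -8 + (-611 + h)/(G + 381*(1/564)) = -8 + (-611 + h)/(G + 127/188) = -8 + (-611 + h)/(127/188 + G))
d(702, -670) - 1*324817 = 4*(-28971 - 376*(-670) + 47*702)/(127 + 188*(-670)) - 1*324817 = 4*(-28971 + 251920 + 32994)/(127 - 125960) - 324817 = 4*255943/(-125833) - 324817 = 4*(-1/125833)*255943 - 324817 = -1023772/125833 - 324817 = -40873721333/125833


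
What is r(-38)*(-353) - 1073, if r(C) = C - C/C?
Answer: 12694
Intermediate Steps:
r(C) = -1 + C (r(C) = C - 1*1 = C - 1 = -1 + C)
r(-38)*(-353) - 1073 = (-1 - 38)*(-353) - 1073 = -39*(-353) - 1073 = 13767 - 1073 = 12694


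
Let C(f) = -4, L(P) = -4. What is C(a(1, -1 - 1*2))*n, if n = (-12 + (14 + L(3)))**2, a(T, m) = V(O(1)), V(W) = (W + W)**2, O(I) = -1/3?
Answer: -16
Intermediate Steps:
O(I) = -1/3 (O(I) = -1*1/3 = -1/3)
V(W) = 4*W**2 (V(W) = (2*W)**2 = 4*W**2)
a(T, m) = 4/9 (a(T, m) = 4*(-1/3)**2 = 4*(1/9) = 4/9)
n = 4 (n = (-12 + (14 - 4))**2 = (-12 + 10)**2 = (-2)**2 = 4)
C(a(1, -1 - 1*2))*n = -4*4 = -16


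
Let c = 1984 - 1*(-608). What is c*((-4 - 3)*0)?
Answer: 0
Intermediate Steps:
c = 2592 (c = 1984 + 608 = 2592)
c*((-4 - 3)*0) = 2592*((-4 - 3)*0) = 2592*(-7*0) = 2592*0 = 0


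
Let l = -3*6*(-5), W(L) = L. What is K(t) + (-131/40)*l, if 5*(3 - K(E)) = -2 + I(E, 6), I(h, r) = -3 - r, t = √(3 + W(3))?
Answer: -5791/20 ≈ -289.55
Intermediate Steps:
l = 90 (l = -18*(-5) = 90)
t = √6 (t = √(3 + 3) = √6 ≈ 2.4495)
K(E) = 26/5 (K(E) = 3 - (-2 + (-3 - 1*6))/5 = 3 - (-2 + (-3 - 6))/5 = 3 - (-2 - 9)/5 = 3 - ⅕*(-11) = 3 + 11/5 = 26/5)
K(t) + (-131/40)*l = 26/5 - 131/40*90 = 26/5 - 1179/4 = -5791/20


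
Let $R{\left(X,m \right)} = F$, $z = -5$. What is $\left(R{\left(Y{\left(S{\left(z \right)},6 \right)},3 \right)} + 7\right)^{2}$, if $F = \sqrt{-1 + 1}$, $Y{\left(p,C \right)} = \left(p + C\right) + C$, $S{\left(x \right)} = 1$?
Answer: $49$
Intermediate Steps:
$Y{\left(p,C \right)} = p + 2 C$ ($Y{\left(p,C \right)} = \left(C + p\right) + C = p + 2 C$)
$F = 0$ ($F = \sqrt{0} = 0$)
$R{\left(X,m \right)} = 0$
$\left(R{\left(Y{\left(S{\left(z \right)},6 \right)},3 \right)} + 7\right)^{2} = \left(0 + 7\right)^{2} = 7^{2} = 49$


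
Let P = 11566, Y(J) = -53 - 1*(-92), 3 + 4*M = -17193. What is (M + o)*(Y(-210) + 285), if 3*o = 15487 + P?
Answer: 1528848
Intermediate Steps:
M = -4299 (M = -¾ + (¼)*(-17193) = -¾ - 17193/4 = -4299)
Y(J) = 39 (Y(J) = -53 + 92 = 39)
o = 27053/3 (o = (15487 + 11566)/3 = (⅓)*27053 = 27053/3 ≈ 9017.7)
(M + o)*(Y(-210) + 285) = (-4299 + 27053/3)*(39 + 285) = (14156/3)*324 = 1528848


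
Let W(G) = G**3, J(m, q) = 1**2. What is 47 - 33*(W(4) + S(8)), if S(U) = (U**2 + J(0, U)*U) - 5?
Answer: -4276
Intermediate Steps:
J(m, q) = 1
S(U) = -5 + U + U**2 (S(U) = (U**2 + 1*U) - 5 = (U**2 + U) - 5 = (U + U**2) - 5 = -5 + U + U**2)
47 - 33*(W(4) + S(8)) = 47 - 33*(4**3 + (-5 + 8 + 8**2)) = 47 - 33*(64 + (-5 + 8 + 64)) = 47 - 33*(64 + 67) = 47 - 33*131 = 47 - 4323 = -4276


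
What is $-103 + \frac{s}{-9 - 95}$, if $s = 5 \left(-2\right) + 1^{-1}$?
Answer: $- \frac{10703}{104} \approx -102.91$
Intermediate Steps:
$s = -9$ ($s = -10 + 1 = -9$)
$-103 + \frac{s}{-9 - 95} = -103 + \frac{1}{-9 - 95} \left(-9\right) = -103 + \frac{1}{-104} \left(-9\right) = -103 - - \frac{9}{104} = -103 + \frac{9}{104} = - \frac{10703}{104}$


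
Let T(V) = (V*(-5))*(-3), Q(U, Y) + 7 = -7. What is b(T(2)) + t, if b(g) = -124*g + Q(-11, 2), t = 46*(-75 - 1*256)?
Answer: -18960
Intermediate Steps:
Q(U, Y) = -14 (Q(U, Y) = -7 - 7 = -14)
T(V) = 15*V (T(V) = -5*V*(-3) = 15*V)
t = -15226 (t = 46*(-75 - 256) = 46*(-331) = -15226)
b(g) = -14 - 124*g (b(g) = -124*g - 14 = -14 - 124*g)
b(T(2)) + t = (-14 - 1860*2) - 15226 = (-14 - 124*30) - 15226 = (-14 - 3720) - 15226 = -3734 - 15226 = -18960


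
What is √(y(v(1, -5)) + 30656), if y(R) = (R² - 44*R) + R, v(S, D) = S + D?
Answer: 2*√7711 ≈ 175.62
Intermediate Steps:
v(S, D) = D + S
y(R) = R² - 43*R
√(y(v(1, -5)) + 30656) = √((-5 + 1)*(-43 + (-5 + 1)) + 30656) = √(-4*(-43 - 4) + 30656) = √(-4*(-47) + 30656) = √(188 + 30656) = √30844 = 2*√7711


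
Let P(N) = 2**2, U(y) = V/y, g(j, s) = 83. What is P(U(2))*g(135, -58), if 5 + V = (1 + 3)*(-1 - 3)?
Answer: 332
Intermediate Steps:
V = -21 (V = -5 + (1 + 3)*(-1 - 3) = -5 + 4*(-4) = -5 - 16 = -21)
U(y) = -21/y
P(N) = 4
P(U(2))*g(135, -58) = 4*83 = 332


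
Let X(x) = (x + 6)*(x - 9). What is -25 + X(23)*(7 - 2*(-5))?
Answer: 6877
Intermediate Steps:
X(x) = (-9 + x)*(6 + x) (X(x) = (6 + x)*(-9 + x) = (-9 + x)*(6 + x))
-25 + X(23)*(7 - 2*(-5)) = -25 + (-54 + 23**2 - 3*23)*(7 - 2*(-5)) = -25 + (-54 + 529 - 69)*(7 + 10) = -25 + 406*17 = -25 + 6902 = 6877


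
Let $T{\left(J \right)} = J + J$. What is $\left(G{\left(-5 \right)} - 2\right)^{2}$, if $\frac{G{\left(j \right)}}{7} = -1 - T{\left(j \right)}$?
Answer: $3721$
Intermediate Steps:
$T{\left(J \right)} = 2 J$
$G{\left(j \right)} = -7 - 14 j$ ($G{\left(j \right)} = 7 \left(-1 - 2 j\right) = -7 - 14 j$)
$\left(G{\left(-5 \right)} - 2\right)^{2} = \left(\left(-7 - -70\right) - 2\right)^{2} = \left(\left(-7 + 70\right) - 2\right)^{2} = \left(63 - 2\right)^{2} = 61^{2} = 3721$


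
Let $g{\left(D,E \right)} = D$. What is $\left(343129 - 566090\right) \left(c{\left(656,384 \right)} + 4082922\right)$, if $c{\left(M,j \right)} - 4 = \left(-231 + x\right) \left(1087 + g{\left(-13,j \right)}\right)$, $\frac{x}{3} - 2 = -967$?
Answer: $-161780947522$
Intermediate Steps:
$x = -2895$ ($x = 6 + 3 \left(-967\right) = 6 - 2901 = -2895$)
$c{\left(M,j \right)} = -3357320$ ($c{\left(M,j \right)} = 4 + \left(-231 - 2895\right) \left(1087 - 13\right) = 4 - 3357324 = -3357320$)
$\left(343129 - 566090\right) \left(c{\left(656,384 \right)} + 4082922\right) = \left(343129 - 566090\right) \left(-3357320 + 4082922\right) = \left(-222961\right) 725602 = -161780947522$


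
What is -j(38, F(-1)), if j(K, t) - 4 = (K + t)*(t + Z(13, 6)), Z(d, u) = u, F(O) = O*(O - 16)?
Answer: -1269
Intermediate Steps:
F(O) = O*(-16 + O)
j(K, t) = 4 + (6 + t)*(K + t) (j(K, t) = 4 + (K + t)*(t + 6) = 4 + (K + t)*(6 + t) = 4 + (6 + t)*(K + t))
-j(38, F(-1)) = -(4 + (-(-16 - 1))² + 6*38 + 6*(-(-16 - 1)) + 38*(-(-16 - 1))) = -(4 + (-1*(-17))² + 228 + 6*(-1*(-17)) + 38*(-1*(-17))) = -(4 + 17² + 228 + 6*17 + 38*17) = -(4 + 289 + 228 + 102 + 646) = -1*1269 = -1269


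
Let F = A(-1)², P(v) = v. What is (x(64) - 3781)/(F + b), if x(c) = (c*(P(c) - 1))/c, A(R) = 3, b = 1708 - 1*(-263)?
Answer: -169/90 ≈ -1.8778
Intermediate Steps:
b = 1971 (b = 1708 + 263 = 1971)
F = 9 (F = 3² = 9)
x(c) = -1 + c (x(c) = (c*(c - 1))/c = (c*(-1 + c))/c = -1 + c)
(x(64) - 3781)/(F + b) = ((-1 + 64) - 3781)/(9 + 1971) = (63 - 3781)/1980 = -3718*1/1980 = -169/90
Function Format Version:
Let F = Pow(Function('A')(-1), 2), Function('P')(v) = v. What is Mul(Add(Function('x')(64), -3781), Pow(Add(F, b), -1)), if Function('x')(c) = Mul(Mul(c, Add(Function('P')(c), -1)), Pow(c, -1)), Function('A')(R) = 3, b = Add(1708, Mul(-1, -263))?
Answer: Rational(-169, 90) ≈ -1.8778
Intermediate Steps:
b = 1971 (b = Add(1708, 263) = 1971)
F = 9 (F = Pow(3, 2) = 9)
Function('x')(c) = Add(-1, c) (Function('x')(c) = Mul(Mul(c, Add(c, -1)), Pow(c, -1)) = Mul(Mul(c, Add(-1, c)), Pow(c, -1)) = Add(-1, c))
Mul(Add(Function('x')(64), -3781), Pow(Add(F, b), -1)) = Mul(Add(Add(-1, 64), -3781), Pow(Add(9, 1971), -1)) = Mul(Add(63, -3781), Pow(1980, -1)) = Mul(-3718, Rational(1, 1980)) = Rational(-169, 90)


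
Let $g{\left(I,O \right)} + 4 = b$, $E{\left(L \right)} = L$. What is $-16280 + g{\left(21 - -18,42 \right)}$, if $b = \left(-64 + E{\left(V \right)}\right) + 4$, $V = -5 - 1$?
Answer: $-16350$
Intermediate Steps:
$V = -6$
$b = -66$ ($b = \left(-64 - 6\right) + 4 = -70 + 4 = -66$)
$g{\left(I,O \right)} = -70$ ($g{\left(I,O \right)} = -4 - 66 = -70$)
$-16280 + g{\left(21 - -18,42 \right)} = -16280 - 70 = -16350$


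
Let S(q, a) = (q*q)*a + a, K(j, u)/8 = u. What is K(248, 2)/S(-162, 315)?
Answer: 16/8267175 ≈ 1.9354e-6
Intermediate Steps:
K(j, u) = 8*u
S(q, a) = a + a*q**2 (S(q, a) = q**2*a + a = a*q**2 + a = a + a*q**2)
K(248, 2)/S(-162, 315) = (8*2)/((315*(1 + (-162)**2))) = 16/((315*(1 + 26244))) = 16/((315*26245)) = 16/8267175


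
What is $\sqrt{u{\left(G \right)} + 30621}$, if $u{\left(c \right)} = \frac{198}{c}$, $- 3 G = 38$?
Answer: $\frac{\sqrt{11048538}}{19} \approx 174.94$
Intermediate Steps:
$G = - \frac{38}{3}$ ($G = \left(- \frac{1}{3}\right) 38 = - \frac{38}{3} \approx -12.667$)
$\sqrt{u{\left(G \right)} + 30621} = \sqrt{\frac{198}{- \frac{38}{3}} + 30621} = \sqrt{198 \left(- \frac{3}{38}\right) + 30621} = \sqrt{- \frac{297}{19} + 30621} = \sqrt{\frac{581502}{19}} = \frac{\sqrt{11048538}}{19}$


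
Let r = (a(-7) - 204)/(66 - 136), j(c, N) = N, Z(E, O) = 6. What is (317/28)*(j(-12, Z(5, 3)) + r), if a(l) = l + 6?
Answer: 39625/392 ≈ 101.08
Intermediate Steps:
a(l) = 6 + l
r = 41/14 (r = ((6 - 7) - 204)/(66 - 136) = (-1 - 204)/(-70) = -205*(-1/70) = 41/14 ≈ 2.9286)
(317/28)*(j(-12, Z(5, 3)) + r) = (317/28)*(6 + 41/14) = (317*(1/28))*(125/14) = (317/28)*(125/14) = 39625/392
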